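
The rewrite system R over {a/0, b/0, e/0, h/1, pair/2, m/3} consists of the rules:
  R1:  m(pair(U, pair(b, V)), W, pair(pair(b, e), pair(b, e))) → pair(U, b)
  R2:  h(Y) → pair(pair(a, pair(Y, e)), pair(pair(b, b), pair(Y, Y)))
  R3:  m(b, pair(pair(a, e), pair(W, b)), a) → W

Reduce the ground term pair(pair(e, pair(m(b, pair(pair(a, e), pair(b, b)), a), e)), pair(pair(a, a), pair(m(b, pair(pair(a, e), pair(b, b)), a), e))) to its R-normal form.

pair(pair(e, pair(b, e)), pair(pair(a, a), pair(b, e)))

1. pair(pair(e, pair(m(b, pair(pair(a, e), pair(b, b)), a), e)), pair(pair(a, a), pair(m(b, pair(pair(a, e), pair(b, b)), a), e)))  →  pair(pair(e, pair(b, e)), pair(pair(a, a), pair(m(b, pair(pair(a, e), pair(b, b)), a), e)))   [R3 at 1.2.1]
2. pair(pair(e, pair(b, e)), pair(pair(a, a), pair(m(b, pair(pair(a, e), pair(b, b)), a), e)))  →  pair(pair(e, pair(b, e)), pair(pair(a, a), pair(b, e)))   [R3 at 2.2.1]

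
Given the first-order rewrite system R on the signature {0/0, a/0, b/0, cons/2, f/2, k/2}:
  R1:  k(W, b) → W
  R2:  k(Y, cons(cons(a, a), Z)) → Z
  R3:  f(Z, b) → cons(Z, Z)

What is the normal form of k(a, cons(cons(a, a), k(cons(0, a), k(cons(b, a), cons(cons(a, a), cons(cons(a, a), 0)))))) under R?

0

1. k(a, cons(cons(a, a), k(cons(0, a), k(cons(b, a), cons(cons(a, a), cons(cons(a, a), 0))))))  →  k(cons(0, a), k(cons(b, a), cons(cons(a, a), cons(cons(a, a), 0))))   [R2 at ε]
2. k(cons(0, a), k(cons(b, a), cons(cons(a, a), cons(cons(a, a), 0))))  →  k(cons(0, a), cons(cons(a, a), 0))   [R2 at 2]
3. k(cons(0, a), cons(cons(a, a), 0))  →  0   [R2 at ε]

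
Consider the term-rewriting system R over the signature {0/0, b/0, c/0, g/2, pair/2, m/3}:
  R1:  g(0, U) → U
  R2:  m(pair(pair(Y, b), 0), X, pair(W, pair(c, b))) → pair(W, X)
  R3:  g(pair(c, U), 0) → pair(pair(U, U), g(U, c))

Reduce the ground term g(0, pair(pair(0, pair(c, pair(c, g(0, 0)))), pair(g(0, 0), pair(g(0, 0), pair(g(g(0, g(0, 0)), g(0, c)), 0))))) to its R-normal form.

pair(pair(0, pair(c, pair(c, 0))), pair(0, pair(0, pair(c, 0))))

1. g(0, pair(pair(0, pair(c, pair(c, g(0, 0)))), pair(g(0, 0), pair(g(0, 0), pair(g(g(0, g(0, 0)), g(0, c)), 0)))))  →  pair(pair(0, pair(c, pair(c, g(0, 0)))), pair(g(0, 0), pair(g(0, 0), pair(g(g(0, g(0, 0)), g(0, c)), 0))))   [R1 at ε]
2. pair(pair(0, pair(c, pair(c, g(0, 0)))), pair(g(0, 0), pair(g(0, 0), pair(g(g(0, g(0, 0)), g(0, c)), 0))))  →  pair(pair(0, pair(c, pair(c, 0))), pair(g(0, 0), pair(g(0, 0), pair(g(g(0, g(0, 0)), g(0, c)), 0))))   [R1 at 1.2.2.2]
3. pair(pair(0, pair(c, pair(c, 0))), pair(g(0, 0), pair(g(0, 0), pair(g(g(0, g(0, 0)), g(0, c)), 0))))  →  pair(pair(0, pair(c, pair(c, 0))), pair(0, pair(g(0, 0), pair(g(g(0, g(0, 0)), g(0, c)), 0))))   [R1 at 2.1]
4. pair(pair(0, pair(c, pair(c, 0))), pair(0, pair(g(0, 0), pair(g(g(0, g(0, 0)), g(0, c)), 0))))  →  pair(pair(0, pair(c, pair(c, 0))), pair(0, pair(0, pair(g(g(0, g(0, 0)), g(0, c)), 0))))   [R1 at 2.2.1]
5. pair(pair(0, pair(c, pair(c, 0))), pair(0, pair(0, pair(g(g(0, g(0, 0)), g(0, c)), 0))))  →  pair(pair(0, pair(c, pair(c, 0))), pair(0, pair(0, pair(g(g(0, 0), g(0, c)), 0))))   [R1 at 2.2.2.1.1]
6. pair(pair(0, pair(c, pair(c, 0))), pair(0, pair(0, pair(g(g(0, 0), g(0, c)), 0))))  →  pair(pair(0, pair(c, pair(c, 0))), pair(0, pair(0, pair(g(0, g(0, c)), 0))))   [R1 at 2.2.2.1.1]
7. pair(pair(0, pair(c, pair(c, 0))), pair(0, pair(0, pair(g(0, g(0, c)), 0))))  →  pair(pair(0, pair(c, pair(c, 0))), pair(0, pair(0, pair(g(0, c), 0))))   [R1 at 2.2.2.1]
8. pair(pair(0, pair(c, pair(c, 0))), pair(0, pair(0, pair(g(0, c), 0))))  →  pair(pair(0, pair(c, pair(c, 0))), pair(0, pair(0, pair(c, 0))))   [R1 at 2.2.2.1]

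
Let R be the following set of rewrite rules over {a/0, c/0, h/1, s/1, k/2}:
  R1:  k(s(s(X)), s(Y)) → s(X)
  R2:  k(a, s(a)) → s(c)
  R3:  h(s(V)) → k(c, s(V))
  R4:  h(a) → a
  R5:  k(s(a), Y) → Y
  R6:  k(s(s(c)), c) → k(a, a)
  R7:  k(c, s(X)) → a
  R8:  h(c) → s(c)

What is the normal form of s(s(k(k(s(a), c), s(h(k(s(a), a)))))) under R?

s(s(a))

1. s(s(k(k(s(a), c), s(h(k(s(a), a))))))  →  s(s(k(c, s(h(k(s(a), a))))))   [R5 at 1.1.1]
2. s(s(k(c, s(h(k(s(a), a))))))  →  s(s(a))   [R7 at 1.1]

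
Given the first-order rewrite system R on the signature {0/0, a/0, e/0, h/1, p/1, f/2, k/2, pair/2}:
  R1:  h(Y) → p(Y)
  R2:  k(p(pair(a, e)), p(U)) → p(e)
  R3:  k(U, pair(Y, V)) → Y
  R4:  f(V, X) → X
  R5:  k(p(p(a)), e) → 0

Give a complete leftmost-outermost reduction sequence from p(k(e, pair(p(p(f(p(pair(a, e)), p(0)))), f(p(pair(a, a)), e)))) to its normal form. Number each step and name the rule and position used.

p(p(p(p(0))))

1. p(k(e, pair(p(p(f(p(pair(a, e)), p(0)))), f(p(pair(a, a)), e))))  →  p(p(p(f(p(pair(a, e)), p(0)))))   [R3 at 1]
2. p(p(p(f(p(pair(a, e)), p(0)))))  →  p(p(p(p(0))))   [R4 at 1.1.1]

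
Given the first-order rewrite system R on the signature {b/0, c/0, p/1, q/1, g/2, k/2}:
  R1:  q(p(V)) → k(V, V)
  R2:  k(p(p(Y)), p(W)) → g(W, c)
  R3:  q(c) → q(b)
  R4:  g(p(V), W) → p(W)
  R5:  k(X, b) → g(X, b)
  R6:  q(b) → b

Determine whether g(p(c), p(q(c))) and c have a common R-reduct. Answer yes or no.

no — NF(t₁) = p(p(b)), NF(t₂) = c

Reduce t₁ = g(p(c), p(q(c))):
1. g(p(c), p(q(c)))  →  p(p(q(c)))   [R4 at ε]
2. p(p(q(c)))  →  p(p(q(b)))   [R3 at 1.1]
3. p(p(q(b)))  →  p(p(b))   [R6 at 1.1]

Reduce t₂ = c:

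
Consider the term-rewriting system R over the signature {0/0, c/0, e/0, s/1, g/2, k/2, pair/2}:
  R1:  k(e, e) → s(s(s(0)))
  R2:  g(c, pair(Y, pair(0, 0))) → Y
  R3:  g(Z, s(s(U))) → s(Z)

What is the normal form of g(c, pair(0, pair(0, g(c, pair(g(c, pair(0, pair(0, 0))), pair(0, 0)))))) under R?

1. g(c, pair(0, pair(0, g(c, pair(g(c, pair(0, pair(0, 0))), pair(0, 0))))))  →  g(c, pair(0, pair(0, g(c, pair(0, pair(0, 0))))))   [R2 at 2.2.2]
2. g(c, pair(0, pair(0, g(c, pair(0, pair(0, 0))))))  →  g(c, pair(0, pair(0, 0)))   [R2 at 2.2.2]
3. g(c, pair(0, pair(0, 0)))  →  0   [R2 at ε]

0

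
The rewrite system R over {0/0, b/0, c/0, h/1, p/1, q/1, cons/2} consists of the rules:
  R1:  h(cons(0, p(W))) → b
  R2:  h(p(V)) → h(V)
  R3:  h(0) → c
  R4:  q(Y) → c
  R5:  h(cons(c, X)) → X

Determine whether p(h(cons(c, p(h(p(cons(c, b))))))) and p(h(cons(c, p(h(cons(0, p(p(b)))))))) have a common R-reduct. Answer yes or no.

yes — NF(t₁) = p(p(b)), NF(t₂) = p(p(b))

Reduce t₁ = p(h(cons(c, p(h(p(cons(c, b))))))):
1. p(h(cons(c, p(h(p(cons(c, b)))))))  →  p(p(h(p(cons(c, b)))))   [R5 at 1]
2. p(p(h(p(cons(c, b)))))  →  p(p(h(cons(c, b))))   [R2 at 1.1]
3. p(p(h(cons(c, b))))  →  p(p(b))   [R5 at 1.1]

Reduce t₂ = p(h(cons(c, p(h(cons(0, p(p(b)))))))):
1. p(h(cons(c, p(h(cons(0, p(p(b))))))))  →  p(p(h(cons(0, p(p(b))))))   [R5 at 1]
2. p(p(h(cons(0, p(p(b))))))  →  p(p(b))   [R1 at 1.1]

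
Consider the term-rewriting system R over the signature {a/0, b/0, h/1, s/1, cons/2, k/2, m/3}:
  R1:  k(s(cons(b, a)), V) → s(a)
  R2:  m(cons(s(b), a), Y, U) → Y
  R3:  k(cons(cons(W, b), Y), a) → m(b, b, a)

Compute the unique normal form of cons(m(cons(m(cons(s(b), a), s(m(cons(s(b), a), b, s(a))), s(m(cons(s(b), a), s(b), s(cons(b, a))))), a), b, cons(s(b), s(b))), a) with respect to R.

cons(b, a)

1. cons(m(cons(m(cons(s(b), a), s(m(cons(s(b), a), b, s(a))), s(m(cons(s(b), a), s(b), s(cons(b, a))))), a), b, cons(s(b), s(b))), a)  →  cons(m(cons(s(m(cons(s(b), a), b, s(a))), a), b, cons(s(b), s(b))), a)   [R2 at 1.1.1]
2. cons(m(cons(s(m(cons(s(b), a), b, s(a))), a), b, cons(s(b), s(b))), a)  →  cons(m(cons(s(b), a), b, cons(s(b), s(b))), a)   [R2 at 1.1.1.1]
3. cons(m(cons(s(b), a), b, cons(s(b), s(b))), a)  →  cons(b, a)   [R2 at 1]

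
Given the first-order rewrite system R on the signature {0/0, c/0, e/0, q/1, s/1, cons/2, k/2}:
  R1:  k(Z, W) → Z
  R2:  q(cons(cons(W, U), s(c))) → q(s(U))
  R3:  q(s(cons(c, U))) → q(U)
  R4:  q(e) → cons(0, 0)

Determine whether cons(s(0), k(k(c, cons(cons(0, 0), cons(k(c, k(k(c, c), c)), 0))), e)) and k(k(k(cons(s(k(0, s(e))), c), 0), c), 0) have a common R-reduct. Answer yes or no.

yes — NF(t₁) = cons(s(0), c), NF(t₂) = cons(s(0), c)

Reduce t₁ = cons(s(0), k(k(c, cons(cons(0, 0), cons(k(c, k(k(c, c), c)), 0))), e)):
1. cons(s(0), k(k(c, cons(cons(0, 0), cons(k(c, k(k(c, c), c)), 0))), e))  →  cons(s(0), k(c, cons(cons(0, 0), cons(k(c, k(k(c, c), c)), 0))))   [R1 at 2]
2. cons(s(0), k(c, cons(cons(0, 0), cons(k(c, k(k(c, c), c)), 0))))  →  cons(s(0), c)   [R1 at 2]

Reduce t₂ = k(k(k(cons(s(k(0, s(e))), c), 0), c), 0):
1. k(k(k(cons(s(k(0, s(e))), c), 0), c), 0)  →  k(k(cons(s(k(0, s(e))), c), 0), c)   [R1 at ε]
2. k(k(cons(s(k(0, s(e))), c), 0), c)  →  k(cons(s(k(0, s(e))), c), 0)   [R1 at ε]
3. k(cons(s(k(0, s(e))), c), 0)  →  cons(s(k(0, s(e))), c)   [R1 at ε]
4. cons(s(k(0, s(e))), c)  →  cons(s(0), c)   [R1 at 1.1]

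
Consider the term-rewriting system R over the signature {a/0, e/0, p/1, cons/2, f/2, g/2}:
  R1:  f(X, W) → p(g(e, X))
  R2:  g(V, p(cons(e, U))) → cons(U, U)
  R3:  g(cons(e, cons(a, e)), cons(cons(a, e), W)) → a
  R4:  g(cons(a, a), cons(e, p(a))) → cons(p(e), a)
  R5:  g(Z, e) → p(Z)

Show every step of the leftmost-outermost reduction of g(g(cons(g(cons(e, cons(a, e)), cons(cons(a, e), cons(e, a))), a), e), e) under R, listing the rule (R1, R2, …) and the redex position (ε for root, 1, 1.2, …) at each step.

1. g(g(cons(g(cons(e, cons(a, e)), cons(cons(a, e), cons(e, a))), a), e), e)  →  p(g(cons(g(cons(e, cons(a, e)), cons(cons(a, e), cons(e, a))), a), e))   [R5 at ε]
2. p(g(cons(g(cons(e, cons(a, e)), cons(cons(a, e), cons(e, a))), a), e))  →  p(p(cons(g(cons(e, cons(a, e)), cons(cons(a, e), cons(e, a))), a)))   [R5 at 1]
3. p(p(cons(g(cons(e, cons(a, e)), cons(cons(a, e), cons(e, a))), a)))  →  p(p(cons(a, a)))   [R3 at 1.1.1]

p(p(cons(a, a)))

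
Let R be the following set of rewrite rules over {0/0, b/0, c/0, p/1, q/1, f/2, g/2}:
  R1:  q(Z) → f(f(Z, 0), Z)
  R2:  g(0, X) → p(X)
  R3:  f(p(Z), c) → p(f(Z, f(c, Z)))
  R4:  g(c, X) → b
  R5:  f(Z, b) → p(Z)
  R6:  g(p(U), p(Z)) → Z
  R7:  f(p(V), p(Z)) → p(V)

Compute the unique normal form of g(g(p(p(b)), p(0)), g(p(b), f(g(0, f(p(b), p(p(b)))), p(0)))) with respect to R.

1. g(g(p(p(b)), p(0)), g(p(b), f(g(0, f(p(b), p(p(b)))), p(0))))  →  g(0, g(p(b), f(g(0, f(p(b), p(p(b)))), p(0))))   [R6 at 1]
2. g(0, g(p(b), f(g(0, f(p(b), p(p(b)))), p(0))))  →  p(g(p(b), f(g(0, f(p(b), p(p(b)))), p(0))))   [R2 at ε]
3. p(g(p(b), f(g(0, f(p(b), p(p(b)))), p(0))))  →  p(g(p(b), f(p(f(p(b), p(p(b)))), p(0))))   [R2 at 1.2.1]
4. p(g(p(b), f(p(f(p(b), p(p(b)))), p(0))))  →  p(g(p(b), p(f(p(b), p(p(b))))))   [R7 at 1.2]
5. p(g(p(b), p(f(p(b), p(p(b))))))  →  p(f(p(b), p(p(b))))   [R6 at 1]
6. p(f(p(b), p(p(b))))  →  p(p(b))   [R7 at 1]

p(p(b))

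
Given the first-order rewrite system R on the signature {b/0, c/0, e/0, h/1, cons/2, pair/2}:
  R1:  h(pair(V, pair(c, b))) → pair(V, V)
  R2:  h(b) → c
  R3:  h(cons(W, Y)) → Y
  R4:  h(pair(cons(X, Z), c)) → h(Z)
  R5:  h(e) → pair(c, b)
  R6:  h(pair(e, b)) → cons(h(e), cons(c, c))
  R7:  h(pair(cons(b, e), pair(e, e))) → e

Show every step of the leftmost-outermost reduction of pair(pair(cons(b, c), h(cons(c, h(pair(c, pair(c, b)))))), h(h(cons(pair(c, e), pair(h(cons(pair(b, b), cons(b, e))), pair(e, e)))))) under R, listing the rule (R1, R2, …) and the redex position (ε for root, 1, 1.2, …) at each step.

1. pair(pair(cons(b, c), h(cons(c, h(pair(c, pair(c, b)))))), h(h(cons(pair(c, e), pair(h(cons(pair(b, b), cons(b, e))), pair(e, e))))))  →  pair(pair(cons(b, c), h(pair(c, pair(c, b)))), h(h(cons(pair(c, e), pair(h(cons(pair(b, b), cons(b, e))), pair(e, e))))))   [R3 at 1.2]
2. pair(pair(cons(b, c), h(pair(c, pair(c, b)))), h(h(cons(pair(c, e), pair(h(cons(pair(b, b), cons(b, e))), pair(e, e))))))  →  pair(pair(cons(b, c), pair(c, c)), h(h(cons(pair(c, e), pair(h(cons(pair(b, b), cons(b, e))), pair(e, e))))))   [R1 at 1.2]
3. pair(pair(cons(b, c), pair(c, c)), h(h(cons(pair(c, e), pair(h(cons(pair(b, b), cons(b, e))), pair(e, e))))))  →  pair(pair(cons(b, c), pair(c, c)), h(pair(h(cons(pair(b, b), cons(b, e))), pair(e, e))))   [R3 at 2.1]
4. pair(pair(cons(b, c), pair(c, c)), h(pair(h(cons(pair(b, b), cons(b, e))), pair(e, e))))  →  pair(pair(cons(b, c), pair(c, c)), h(pair(cons(b, e), pair(e, e))))   [R3 at 2.1.1]
5. pair(pair(cons(b, c), pair(c, c)), h(pair(cons(b, e), pair(e, e))))  →  pair(pair(cons(b, c), pair(c, c)), e)   [R7 at 2]

pair(pair(cons(b, c), pair(c, c)), e)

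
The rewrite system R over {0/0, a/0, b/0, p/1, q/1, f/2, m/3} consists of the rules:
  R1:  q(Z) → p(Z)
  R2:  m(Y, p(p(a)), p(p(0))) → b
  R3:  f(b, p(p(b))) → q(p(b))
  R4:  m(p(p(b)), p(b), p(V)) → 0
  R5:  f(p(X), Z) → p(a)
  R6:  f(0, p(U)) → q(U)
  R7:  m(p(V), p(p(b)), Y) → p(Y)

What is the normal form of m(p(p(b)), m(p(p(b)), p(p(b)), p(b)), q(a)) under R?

p(p(a))

1. m(p(p(b)), m(p(p(b)), p(p(b)), p(b)), q(a))  →  m(p(p(b)), p(p(b)), q(a))   [R7 at 2]
2. m(p(p(b)), p(p(b)), q(a))  →  p(q(a))   [R7 at ε]
3. p(q(a))  →  p(p(a))   [R1 at 1]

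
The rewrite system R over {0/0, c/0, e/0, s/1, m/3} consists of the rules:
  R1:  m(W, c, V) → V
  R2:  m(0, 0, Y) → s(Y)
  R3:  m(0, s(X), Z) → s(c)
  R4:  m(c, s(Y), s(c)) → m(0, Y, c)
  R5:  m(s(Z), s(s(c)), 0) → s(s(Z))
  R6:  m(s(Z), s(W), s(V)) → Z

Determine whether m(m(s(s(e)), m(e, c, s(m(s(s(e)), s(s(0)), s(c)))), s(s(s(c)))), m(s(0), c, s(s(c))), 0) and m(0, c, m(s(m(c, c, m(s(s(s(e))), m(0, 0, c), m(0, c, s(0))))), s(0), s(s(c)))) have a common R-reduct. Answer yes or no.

yes — NF(t₁) = s(s(e)), NF(t₂) = s(s(e))

Reduce t₁ = m(m(s(s(e)), m(e, c, s(m(s(s(e)), s(s(0)), s(c)))), s(s(s(c)))), m(s(0), c, s(s(c))), 0):
1. m(m(s(s(e)), m(e, c, s(m(s(s(e)), s(s(0)), s(c)))), s(s(s(c)))), m(s(0), c, s(s(c))), 0)  →  m(m(s(s(e)), s(m(s(s(e)), s(s(0)), s(c))), s(s(s(c)))), m(s(0), c, s(s(c))), 0)   [R1 at 1.2]
2. m(m(s(s(e)), s(m(s(s(e)), s(s(0)), s(c))), s(s(s(c)))), m(s(0), c, s(s(c))), 0)  →  m(s(e), m(s(0), c, s(s(c))), 0)   [R6 at 1]
3. m(s(e), m(s(0), c, s(s(c))), 0)  →  m(s(e), s(s(c)), 0)   [R1 at 2]
4. m(s(e), s(s(c)), 0)  →  s(s(e))   [R5 at ε]

Reduce t₂ = m(0, c, m(s(m(c, c, m(s(s(s(e))), m(0, 0, c), m(0, c, s(0))))), s(0), s(s(c)))):
1. m(0, c, m(s(m(c, c, m(s(s(s(e))), m(0, 0, c), m(0, c, s(0))))), s(0), s(s(c))))  →  m(s(m(c, c, m(s(s(s(e))), m(0, 0, c), m(0, c, s(0))))), s(0), s(s(c)))   [R1 at ε]
2. m(s(m(c, c, m(s(s(s(e))), m(0, 0, c), m(0, c, s(0))))), s(0), s(s(c)))  →  m(c, c, m(s(s(s(e))), m(0, 0, c), m(0, c, s(0))))   [R6 at ε]
3. m(c, c, m(s(s(s(e))), m(0, 0, c), m(0, c, s(0))))  →  m(s(s(s(e))), m(0, 0, c), m(0, c, s(0)))   [R1 at ε]
4. m(s(s(s(e))), m(0, 0, c), m(0, c, s(0)))  →  m(s(s(s(e))), s(c), m(0, c, s(0)))   [R2 at 2]
5. m(s(s(s(e))), s(c), m(0, c, s(0)))  →  m(s(s(s(e))), s(c), s(0))   [R1 at 3]
6. m(s(s(s(e))), s(c), s(0))  →  s(s(e))   [R6 at ε]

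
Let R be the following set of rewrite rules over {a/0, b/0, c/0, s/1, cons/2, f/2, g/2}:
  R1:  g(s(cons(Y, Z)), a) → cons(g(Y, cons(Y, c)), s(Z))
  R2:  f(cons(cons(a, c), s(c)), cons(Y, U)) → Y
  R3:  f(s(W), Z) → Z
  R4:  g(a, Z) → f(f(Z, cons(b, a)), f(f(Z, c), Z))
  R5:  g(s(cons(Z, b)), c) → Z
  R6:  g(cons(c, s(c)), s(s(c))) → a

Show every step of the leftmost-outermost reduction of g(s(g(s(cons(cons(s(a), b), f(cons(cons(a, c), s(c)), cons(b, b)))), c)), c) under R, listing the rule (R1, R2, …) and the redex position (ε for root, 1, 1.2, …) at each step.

1. g(s(g(s(cons(cons(s(a), b), f(cons(cons(a, c), s(c)), cons(b, b)))), c)), c)  →  g(s(g(s(cons(cons(s(a), b), b)), c)), c)   [R2 at 1.1.1.1.2]
2. g(s(g(s(cons(cons(s(a), b), b)), c)), c)  →  g(s(cons(s(a), b)), c)   [R5 at 1.1]
3. g(s(cons(s(a), b)), c)  →  s(a)   [R5 at ε]

s(a)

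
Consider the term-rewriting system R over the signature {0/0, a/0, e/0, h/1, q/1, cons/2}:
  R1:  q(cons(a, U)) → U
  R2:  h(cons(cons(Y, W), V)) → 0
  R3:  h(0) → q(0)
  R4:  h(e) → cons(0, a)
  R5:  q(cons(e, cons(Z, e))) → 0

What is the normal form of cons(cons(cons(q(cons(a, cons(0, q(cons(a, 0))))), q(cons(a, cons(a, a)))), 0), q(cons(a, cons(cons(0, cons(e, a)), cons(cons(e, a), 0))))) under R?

1. cons(cons(cons(q(cons(a, cons(0, q(cons(a, 0))))), q(cons(a, cons(a, a)))), 0), q(cons(a, cons(cons(0, cons(e, a)), cons(cons(e, a), 0)))))  →  cons(cons(cons(cons(0, q(cons(a, 0))), q(cons(a, cons(a, a)))), 0), q(cons(a, cons(cons(0, cons(e, a)), cons(cons(e, a), 0)))))   [R1 at 1.1.1]
2. cons(cons(cons(cons(0, q(cons(a, 0))), q(cons(a, cons(a, a)))), 0), q(cons(a, cons(cons(0, cons(e, a)), cons(cons(e, a), 0)))))  →  cons(cons(cons(cons(0, 0), q(cons(a, cons(a, a)))), 0), q(cons(a, cons(cons(0, cons(e, a)), cons(cons(e, a), 0)))))   [R1 at 1.1.1.2]
3. cons(cons(cons(cons(0, 0), q(cons(a, cons(a, a)))), 0), q(cons(a, cons(cons(0, cons(e, a)), cons(cons(e, a), 0)))))  →  cons(cons(cons(cons(0, 0), cons(a, a)), 0), q(cons(a, cons(cons(0, cons(e, a)), cons(cons(e, a), 0)))))   [R1 at 1.1.2]
4. cons(cons(cons(cons(0, 0), cons(a, a)), 0), q(cons(a, cons(cons(0, cons(e, a)), cons(cons(e, a), 0)))))  →  cons(cons(cons(cons(0, 0), cons(a, a)), 0), cons(cons(0, cons(e, a)), cons(cons(e, a), 0)))   [R1 at 2]

cons(cons(cons(cons(0, 0), cons(a, a)), 0), cons(cons(0, cons(e, a)), cons(cons(e, a), 0)))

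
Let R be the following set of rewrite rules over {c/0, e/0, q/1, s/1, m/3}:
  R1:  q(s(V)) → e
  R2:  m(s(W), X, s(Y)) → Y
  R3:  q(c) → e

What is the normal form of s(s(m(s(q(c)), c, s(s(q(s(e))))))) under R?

s(s(s(e)))

1. s(s(m(s(q(c)), c, s(s(q(s(e)))))))  →  s(s(s(q(s(e)))))   [R2 at 1.1]
2. s(s(s(q(s(e)))))  →  s(s(s(e)))   [R1 at 1.1.1]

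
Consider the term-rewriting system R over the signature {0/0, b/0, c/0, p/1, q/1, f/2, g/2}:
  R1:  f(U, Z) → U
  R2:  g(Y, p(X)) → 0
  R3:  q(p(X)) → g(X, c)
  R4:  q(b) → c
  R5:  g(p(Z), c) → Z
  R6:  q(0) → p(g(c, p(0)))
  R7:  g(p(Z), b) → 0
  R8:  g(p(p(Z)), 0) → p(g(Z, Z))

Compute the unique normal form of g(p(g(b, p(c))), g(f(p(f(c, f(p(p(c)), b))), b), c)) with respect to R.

0

1. g(p(g(b, p(c))), g(f(p(f(c, f(p(p(c)), b))), b), c))  →  g(p(0), g(f(p(f(c, f(p(p(c)), b))), b), c))   [R2 at 1.1]
2. g(p(0), g(f(p(f(c, f(p(p(c)), b))), b), c))  →  g(p(0), g(p(f(c, f(p(p(c)), b))), c))   [R1 at 2.1]
3. g(p(0), g(p(f(c, f(p(p(c)), b))), c))  →  g(p(0), f(c, f(p(p(c)), b)))   [R5 at 2]
4. g(p(0), f(c, f(p(p(c)), b)))  →  g(p(0), c)   [R1 at 2]
5. g(p(0), c)  →  0   [R5 at ε]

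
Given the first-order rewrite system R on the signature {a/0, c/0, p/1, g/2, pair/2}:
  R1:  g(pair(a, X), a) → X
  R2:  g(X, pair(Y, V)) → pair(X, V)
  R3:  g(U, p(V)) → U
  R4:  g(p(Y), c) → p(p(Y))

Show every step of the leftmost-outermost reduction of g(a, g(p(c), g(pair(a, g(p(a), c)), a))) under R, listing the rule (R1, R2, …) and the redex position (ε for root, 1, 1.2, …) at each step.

a

1. g(a, g(p(c), g(pair(a, g(p(a), c)), a)))  →  g(a, g(p(c), g(p(a), c)))   [R1 at 2.2]
2. g(a, g(p(c), g(p(a), c)))  →  g(a, g(p(c), p(p(a))))   [R4 at 2.2]
3. g(a, g(p(c), p(p(a))))  →  g(a, p(c))   [R3 at 2]
4. g(a, p(c))  →  a   [R3 at ε]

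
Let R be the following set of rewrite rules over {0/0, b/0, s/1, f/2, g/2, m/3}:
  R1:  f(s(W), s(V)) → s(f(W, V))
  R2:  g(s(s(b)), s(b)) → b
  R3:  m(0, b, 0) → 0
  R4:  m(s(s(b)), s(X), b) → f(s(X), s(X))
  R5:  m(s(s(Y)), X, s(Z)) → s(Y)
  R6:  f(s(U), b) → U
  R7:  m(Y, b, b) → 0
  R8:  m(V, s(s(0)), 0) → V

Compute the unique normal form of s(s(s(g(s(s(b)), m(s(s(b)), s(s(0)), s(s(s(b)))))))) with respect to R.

1. s(s(s(g(s(s(b)), m(s(s(b)), s(s(0)), s(s(s(b))))))))  →  s(s(s(g(s(s(b)), s(b)))))   [R5 at 1.1.1.2]
2. s(s(s(g(s(s(b)), s(b)))))  →  s(s(s(b)))   [R2 at 1.1.1]

s(s(s(b)))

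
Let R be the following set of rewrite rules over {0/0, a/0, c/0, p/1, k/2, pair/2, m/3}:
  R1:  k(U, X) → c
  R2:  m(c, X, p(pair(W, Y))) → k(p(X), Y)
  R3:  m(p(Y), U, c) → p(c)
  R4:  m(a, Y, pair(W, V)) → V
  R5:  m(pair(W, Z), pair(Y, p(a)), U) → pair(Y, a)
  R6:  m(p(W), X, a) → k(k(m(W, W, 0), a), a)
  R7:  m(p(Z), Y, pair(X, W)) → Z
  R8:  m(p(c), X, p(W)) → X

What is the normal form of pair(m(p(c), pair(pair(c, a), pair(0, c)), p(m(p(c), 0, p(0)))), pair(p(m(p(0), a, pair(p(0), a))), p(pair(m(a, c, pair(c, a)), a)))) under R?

pair(pair(pair(c, a), pair(0, c)), pair(p(0), p(pair(a, a))))

1. pair(m(p(c), pair(pair(c, a), pair(0, c)), p(m(p(c), 0, p(0)))), pair(p(m(p(0), a, pair(p(0), a))), p(pair(m(a, c, pair(c, a)), a))))  →  pair(pair(pair(c, a), pair(0, c)), pair(p(m(p(0), a, pair(p(0), a))), p(pair(m(a, c, pair(c, a)), a))))   [R8 at 1]
2. pair(pair(pair(c, a), pair(0, c)), pair(p(m(p(0), a, pair(p(0), a))), p(pair(m(a, c, pair(c, a)), a))))  →  pair(pair(pair(c, a), pair(0, c)), pair(p(0), p(pair(m(a, c, pair(c, a)), a))))   [R7 at 2.1.1]
3. pair(pair(pair(c, a), pair(0, c)), pair(p(0), p(pair(m(a, c, pair(c, a)), a))))  →  pair(pair(pair(c, a), pair(0, c)), pair(p(0), p(pair(a, a))))   [R4 at 2.2.1.1]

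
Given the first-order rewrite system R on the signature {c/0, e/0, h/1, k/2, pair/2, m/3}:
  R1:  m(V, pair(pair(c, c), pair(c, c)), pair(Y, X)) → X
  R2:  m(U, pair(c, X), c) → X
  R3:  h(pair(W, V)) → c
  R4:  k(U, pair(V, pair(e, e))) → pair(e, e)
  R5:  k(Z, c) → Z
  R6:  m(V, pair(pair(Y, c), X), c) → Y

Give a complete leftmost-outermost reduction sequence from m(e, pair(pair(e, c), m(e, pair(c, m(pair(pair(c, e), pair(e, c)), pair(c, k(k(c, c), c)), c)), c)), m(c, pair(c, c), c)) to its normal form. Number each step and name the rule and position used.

1. m(e, pair(pair(e, c), m(e, pair(c, m(pair(pair(c, e), pair(e, c)), pair(c, k(k(c, c), c)), c)), c)), m(c, pair(c, c), c))  →  m(e, pair(pair(e, c), m(pair(pair(c, e), pair(e, c)), pair(c, k(k(c, c), c)), c)), m(c, pair(c, c), c))   [R2 at 2.2]
2. m(e, pair(pair(e, c), m(pair(pair(c, e), pair(e, c)), pair(c, k(k(c, c), c)), c)), m(c, pair(c, c), c))  →  m(e, pair(pair(e, c), k(k(c, c), c)), m(c, pair(c, c), c))   [R2 at 2.2]
3. m(e, pair(pair(e, c), k(k(c, c), c)), m(c, pair(c, c), c))  →  m(e, pair(pair(e, c), k(c, c)), m(c, pair(c, c), c))   [R5 at 2.2]
4. m(e, pair(pair(e, c), k(c, c)), m(c, pair(c, c), c))  →  m(e, pair(pair(e, c), c), m(c, pair(c, c), c))   [R5 at 2.2]
5. m(e, pair(pair(e, c), c), m(c, pair(c, c), c))  →  m(e, pair(pair(e, c), c), c)   [R2 at 3]
6. m(e, pair(pair(e, c), c), c)  →  e   [R6 at ε]

e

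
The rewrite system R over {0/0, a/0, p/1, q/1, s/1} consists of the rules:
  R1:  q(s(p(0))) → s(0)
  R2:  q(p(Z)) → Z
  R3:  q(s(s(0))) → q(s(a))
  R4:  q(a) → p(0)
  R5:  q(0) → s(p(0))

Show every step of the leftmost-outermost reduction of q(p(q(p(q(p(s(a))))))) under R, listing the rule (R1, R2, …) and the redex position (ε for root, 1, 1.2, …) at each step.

1. q(p(q(p(q(p(s(a)))))))  →  q(p(q(p(s(a)))))   [R2 at ε]
2. q(p(q(p(s(a)))))  →  q(p(s(a)))   [R2 at ε]
3. q(p(s(a)))  →  s(a)   [R2 at ε]

s(a)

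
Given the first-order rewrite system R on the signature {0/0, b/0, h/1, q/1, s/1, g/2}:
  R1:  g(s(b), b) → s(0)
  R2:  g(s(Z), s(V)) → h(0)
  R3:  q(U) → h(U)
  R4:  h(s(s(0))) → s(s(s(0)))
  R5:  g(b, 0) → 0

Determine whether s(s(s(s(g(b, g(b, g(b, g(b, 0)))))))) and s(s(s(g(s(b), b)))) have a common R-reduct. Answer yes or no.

Reduce t₁ = s(s(s(s(g(b, g(b, g(b, g(b, 0)))))))):
1. s(s(s(s(g(b, g(b, g(b, g(b, 0))))))))  →  s(s(s(s(g(b, g(b, g(b, 0)))))))   [R5 at 1.1.1.1.2.2.2]
2. s(s(s(s(g(b, g(b, g(b, 0)))))))  →  s(s(s(s(g(b, g(b, 0))))))   [R5 at 1.1.1.1.2.2]
3. s(s(s(s(g(b, g(b, 0))))))  →  s(s(s(s(g(b, 0)))))   [R5 at 1.1.1.1.2]
4. s(s(s(s(g(b, 0)))))  →  s(s(s(s(0))))   [R5 at 1.1.1.1]

Reduce t₂ = s(s(s(g(s(b), b)))):
1. s(s(s(g(s(b), b))))  →  s(s(s(s(0))))   [R1 at 1.1.1]

yes — NF(t₁) = s(s(s(s(0)))), NF(t₂) = s(s(s(s(0))))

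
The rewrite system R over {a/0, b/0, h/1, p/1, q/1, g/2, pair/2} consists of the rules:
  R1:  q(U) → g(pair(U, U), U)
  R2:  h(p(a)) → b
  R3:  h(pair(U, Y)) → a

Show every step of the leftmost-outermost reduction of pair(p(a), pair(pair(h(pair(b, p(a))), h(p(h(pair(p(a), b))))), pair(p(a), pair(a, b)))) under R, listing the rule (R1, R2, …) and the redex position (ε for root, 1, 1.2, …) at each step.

pair(p(a), pair(pair(a, b), pair(p(a), pair(a, b))))

1. pair(p(a), pair(pair(h(pair(b, p(a))), h(p(h(pair(p(a), b))))), pair(p(a), pair(a, b))))  →  pair(p(a), pair(pair(a, h(p(h(pair(p(a), b))))), pair(p(a), pair(a, b))))   [R3 at 2.1.1]
2. pair(p(a), pair(pair(a, h(p(h(pair(p(a), b))))), pair(p(a), pair(a, b))))  →  pair(p(a), pair(pair(a, h(p(a))), pair(p(a), pair(a, b))))   [R3 at 2.1.2.1.1]
3. pair(p(a), pair(pair(a, h(p(a))), pair(p(a), pair(a, b))))  →  pair(p(a), pair(pair(a, b), pair(p(a), pair(a, b))))   [R2 at 2.1.2]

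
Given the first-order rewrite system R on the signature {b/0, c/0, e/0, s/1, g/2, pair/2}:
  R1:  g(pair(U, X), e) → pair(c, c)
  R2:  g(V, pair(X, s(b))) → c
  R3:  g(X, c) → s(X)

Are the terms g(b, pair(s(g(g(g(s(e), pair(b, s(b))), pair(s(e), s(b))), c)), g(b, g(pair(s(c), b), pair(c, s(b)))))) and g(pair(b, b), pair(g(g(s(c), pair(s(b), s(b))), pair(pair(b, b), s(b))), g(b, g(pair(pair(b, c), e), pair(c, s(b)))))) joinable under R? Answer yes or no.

yes — NF(t₁) = c, NF(t₂) = c

Reduce t₁ = g(b, pair(s(g(g(g(s(e), pair(b, s(b))), pair(s(e), s(b))), c)), g(b, g(pair(s(c), b), pair(c, s(b)))))):
1. g(b, pair(s(g(g(g(s(e), pair(b, s(b))), pair(s(e), s(b))), c)), g(b, g(pair(s(c), b), pair(c, s(b))))))  →  g(b, pair(s(s(g(g(s(e), pair(b, s(b))), pair(s(e), s(b))))), g(b, g(pair(s(c), b), pair(c, s(b))))))   [R3 at 2.1.1]
2. g(b, pair(s(s(g(g(s(e), pair(b, s(b))), pair(s(e), s(b))))), g(b, g(pair(s(c), b), pair(c, s(b))))))  →  g(b, pair(s(s(c)), g(b, g(pair(s(c), b), pair(c, s(b))))))   [R2 at 2.1.1.1]
3. g(b, pair(s(s(c)), g(b, g(pair(s(c), b), pair(c, s(b))))))  →  g(b, pair(s(s(c)), g(b, c)))   [R2 at 2.2.2]
4. g(b, pair(s(s(c)), g(b, c)))  →  g(b, pair(s(s(c)), s(b)))   [R3 at 2.2]
5. g(b, pair(s(s(c)), s(b)))  →  c   [R2 at ε]

Reduce t₂ = g(pair(b, b), pair(g(g(s(c), pair(s(b), s(b))), pair(pair(b, b), s(b))), g(b, g(pair(pair(b, c), e), pair(c, s(b)))))):
1. g(pair(b, b), pair(g(g(s(c), pair(s(b), s(b))), pair(pair(b, b), s(b))), g(b, g(pair(pair(b, c), e), pair(c, s(b))))))  →  g(pair(b, b), pair(c, g(b, g(pair(pair(b, c), e), pair(c, s(b))))))   [R2 at 2.1]
2. g(pair(b, b), pair(c, g(b, g(pair(pair(b, c), e), pair(c, s(b))))))  →  g(pair(b, b), pair(c, g(b, c)))   [R2 at 2.2.2]
3. g(pair(b, b), pair(c, g(b, c)))  →  g(pair(b, b), pair(c, s(b)))   [R3 at 2.2]
4. g(pair(b, b), pair(c, s(b)))  →  c   [R2 at ε]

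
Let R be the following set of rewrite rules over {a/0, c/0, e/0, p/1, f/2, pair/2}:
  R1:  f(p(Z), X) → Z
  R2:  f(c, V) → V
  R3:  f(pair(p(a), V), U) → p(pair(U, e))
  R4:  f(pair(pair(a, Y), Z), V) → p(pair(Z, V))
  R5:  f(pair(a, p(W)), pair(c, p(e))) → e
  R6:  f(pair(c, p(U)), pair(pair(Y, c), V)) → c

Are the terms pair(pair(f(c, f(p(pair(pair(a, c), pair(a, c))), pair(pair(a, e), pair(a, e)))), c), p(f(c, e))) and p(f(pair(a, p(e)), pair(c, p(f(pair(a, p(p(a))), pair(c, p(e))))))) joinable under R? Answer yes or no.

no — NF(t₁) = pair(pair(pair(pair(a, c), pair(a, c)), c), p(e)), NF(t₂) = p(e)

Reduce t₁ = pair(pair(f(c, f(p(pair(pair(a, c), pair(a, c))), pair(pair(a, e), pair(a, e)))), c), p(f(c, e))):
1. pair(pair(f(c, f(p(pair(pair(a, c), pair(a, c))), pair(pair(a, e), pair(a, e)))), c), p(f(c, e)))  →  pair(pair(f(p(pair(pair(a, c), pair(a, c))), pair(pair(a, e), pair(a, e))), c), p(f(c, e)))   [R2 at 1.1]
2. pair(pair(f(p(pair(pair(a, c), pair(a, c))), pair(pair(a, e), pair(a, e))), c), p(f(c, e)))  →  pair(pair(pair(pair(a, c), pair(a, c)), c), p(f(c, e)))   [R1 at 1.1]
3. pair(pair(pair(pair(a, c), pair(a, c)), c), p(f(c, e)))  →  pair(pair(pair(pair(a, c), pair(a, c)), c), p(e))   [R2 at 2.1]

Reduce t₂ = p(f(pair(a, p(e)), pair(c, p(f(pair(a, p(p(a))), pair(c, p(e))))))):
1. p(f(pair(a, p(e)), pair(c, p(f(pair(a, p(p(a))), pair(c, p(e)))))))  →  p(f(pair(a, p(e)), pair(c, p(e))))   [R5 at 1.2.2.1]
2. p(f(pair(a, p(e)), pair(c, p(e))))  →  p(e)   [R5 at 1]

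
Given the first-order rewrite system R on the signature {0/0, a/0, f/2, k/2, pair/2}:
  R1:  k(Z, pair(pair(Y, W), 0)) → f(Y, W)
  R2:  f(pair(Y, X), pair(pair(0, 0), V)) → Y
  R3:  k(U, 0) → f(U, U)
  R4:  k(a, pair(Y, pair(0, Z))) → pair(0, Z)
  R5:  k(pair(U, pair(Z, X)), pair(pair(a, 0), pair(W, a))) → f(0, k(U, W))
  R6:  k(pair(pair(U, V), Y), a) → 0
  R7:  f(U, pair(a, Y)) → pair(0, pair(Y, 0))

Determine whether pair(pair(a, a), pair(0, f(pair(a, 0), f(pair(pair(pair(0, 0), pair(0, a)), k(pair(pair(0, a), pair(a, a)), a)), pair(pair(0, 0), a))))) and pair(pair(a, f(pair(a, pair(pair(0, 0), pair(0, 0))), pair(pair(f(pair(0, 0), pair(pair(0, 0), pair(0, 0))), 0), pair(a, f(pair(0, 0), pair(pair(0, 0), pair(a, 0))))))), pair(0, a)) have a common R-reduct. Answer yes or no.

yes — NF(t₁) = pair(pair(a, a), pair(0, a)), NF(t₂) = pair(pair(a, a), pair(0, a))

Reduce t₁ = pair(pair(a, a), pair(0, f(pair(a, 0), f(pair(pair(pair(0, 0), pair(0, a)), k(pair(pair(0, a), pair(a, a)), a)), pair(pair(0, 0), a))))):
1. pair(pair(a, a), pair(0, f(pair(a, 0), f(pair(pair(pair(0, 0), pair(0, a)), k(pair(pair(0, a), pair(a, a)), a)), pair(pair(0, 0), a)))))  →  pair(pair(a, a), pair(0, f(pair(a, 0), pair(pair(0, 0), pair(0, a)))))   [R2 at 2.2.2]
2. pair(pair(a, a), pair(0, f(pair(a, 0), pair(pair(0, 0), pair(0, a)))))  →  pair(pair(a, a), pair(0, a))   [R2 at 2.2]

Reduce t₂ = pair(pair(a, f(pair(a, pair(pair(0, 0), pair(0, 0))), pair(pair(f(pair(0, 0), pair(pair(0, 0), pair(0, 0))), 0), pair(a, f(pair(0, 0), pair(pair(0, 0), pair(a, 0))))))), pair(0, a)):
1. pair(pair(a, f(pair(a, pair(pair(0, 0), pair(0, 0))), pair(pair(f(pair(0, 0), pair(pair(0, 0), pair(0, 0))), 0), pair(a, f(pair(0, 0), pair(pair(0, 0), pair(a, 0))))))), pair(0, a))  →  pair(pair(a, f(pair(a, pair(pair(0, 0), pair(0, 0))), pair(pair(0, 0), pair(a, f(pair(0, 0), pair(pair(0, 0), pair(a, 0))))))), pair(0, a))   [R2 at 1.2.2.1.1]
2. pair(pair(a, f(pair(a, pair(pair(0, 0), pair(0, 0))), pair(pair(0, 0), pair(a, f(pair(0, 0), pair(pair(0, 0), pair(a, 0))))))), pair(0, a))  →  pair(pair(a, a), pair(0, a))   [R2 at 1.2]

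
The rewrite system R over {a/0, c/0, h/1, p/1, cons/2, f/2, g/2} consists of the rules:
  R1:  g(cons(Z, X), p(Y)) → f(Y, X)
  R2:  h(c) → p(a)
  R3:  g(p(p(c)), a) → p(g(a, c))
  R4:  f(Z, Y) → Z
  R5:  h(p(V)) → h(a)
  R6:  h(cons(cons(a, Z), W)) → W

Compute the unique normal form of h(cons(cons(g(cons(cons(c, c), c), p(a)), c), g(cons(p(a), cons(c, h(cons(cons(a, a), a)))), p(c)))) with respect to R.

c

1. h(cons(cons(g(cons(cons(c, c), c), p(a)), c), g(cons(p(a), cons(c, h(cons(cons(a, a), a)))), p(c))))  →  h(cons(cons(f(a, c), c), g(cons(p(a), cons(c, h(cons(cons(a, a), a)))), p(c))))   [R1 at 1.1.1]
2. h(cons(cons(f(a, c), c), g(cons(p(a), cons(c, h(cons(cons(a, a), a)))), p(c))))  →  h(cons(cons(a, c), g(cons(p(a), cons(c, h(cons(cons(a, a), a)))), p(c))))   [R4 at 1.1.1]
3. h(cons(cons(a, c), g(cons(p(a), cons(c, h(cons(cons(a, a), a)))), p(c))))  →  g(cons(p(a), cons(c, h(cons(cons(a, a), a)))), p(c))   [R6 at ε]
4. g(cons(p(a), cons(c, h(cons(cons(a, a), a)))), p(c))  →  f(c, cons(c, h(cons(cons(a, a), a))))   [R1 at ε]
5. f(c, cons(c, h(cons(cons(a, a), a))))  →  c   [R4 at ε]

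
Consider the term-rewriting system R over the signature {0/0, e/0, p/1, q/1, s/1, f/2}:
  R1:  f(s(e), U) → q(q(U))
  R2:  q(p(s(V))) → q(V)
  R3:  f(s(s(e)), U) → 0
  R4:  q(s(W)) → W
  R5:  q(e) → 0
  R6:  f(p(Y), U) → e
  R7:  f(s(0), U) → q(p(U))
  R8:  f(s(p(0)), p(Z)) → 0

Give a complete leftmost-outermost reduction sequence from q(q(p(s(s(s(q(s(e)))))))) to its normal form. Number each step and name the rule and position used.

1. q(q(p(s(s(s(q(s(e))))))))  →  q(q(s(s(q(s(e))))))   [R2 at 1]
2. q(q(s(s(q(s(e))))))  →  q(s(q(s(e))))   [R4 at 1]
3. q(s(q(s(e))))  →  q(s(e))   [R4 at ε]
4. q(s(e))  →  e   [R4 at ε]

e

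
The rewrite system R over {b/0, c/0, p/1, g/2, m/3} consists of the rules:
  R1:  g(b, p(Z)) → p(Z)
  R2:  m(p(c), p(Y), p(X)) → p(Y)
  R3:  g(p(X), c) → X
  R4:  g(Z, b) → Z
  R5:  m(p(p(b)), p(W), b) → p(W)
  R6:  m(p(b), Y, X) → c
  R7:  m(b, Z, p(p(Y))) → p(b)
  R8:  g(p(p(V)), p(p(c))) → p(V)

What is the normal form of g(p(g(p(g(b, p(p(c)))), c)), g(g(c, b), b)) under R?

1. g(p(g(p(g(b, p(p(c)))), c)), g(g(c, b), b))  →  g(p(g(b, p(p(c)))), g(g(c, b), b))   [R3 at 1.1]
2. g(p(g(b, p(p(c)))), g(g(c, b), b))  →  g(p(p(p(c))), g(g(c, b), b))   [R1 at 1.1]
3. g(p(p(p(c))), g(g(c, b), b))  →  g(p(p(p(c))), g(c, b))   [R4 at 2]
4. g(p(p(p(c))), g(c, b))  →  g(p(p(p(c))), c)   [R4 at 2]
5. g(p(p(p(c))), c)  →  p(p(c))   [R3 at ε]

p(p(c))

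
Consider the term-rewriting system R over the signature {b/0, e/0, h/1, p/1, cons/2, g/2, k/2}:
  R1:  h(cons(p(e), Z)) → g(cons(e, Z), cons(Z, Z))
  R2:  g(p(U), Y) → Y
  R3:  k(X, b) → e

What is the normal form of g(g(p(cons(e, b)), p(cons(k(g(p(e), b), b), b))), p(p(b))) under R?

1. g(g(p(cons(e, b)), p(cons(k(g(p(e), b), b), b))), p(p(b)))  →  g(p(cons(k(g(p(e), b), b), b)), p(p(b)))   [R2 at 1]
2. g(p(cons(k(g(p(e), b), b), b)), p(p(b)))  →  p(p(b))   [R2 at ε]

p(p(b))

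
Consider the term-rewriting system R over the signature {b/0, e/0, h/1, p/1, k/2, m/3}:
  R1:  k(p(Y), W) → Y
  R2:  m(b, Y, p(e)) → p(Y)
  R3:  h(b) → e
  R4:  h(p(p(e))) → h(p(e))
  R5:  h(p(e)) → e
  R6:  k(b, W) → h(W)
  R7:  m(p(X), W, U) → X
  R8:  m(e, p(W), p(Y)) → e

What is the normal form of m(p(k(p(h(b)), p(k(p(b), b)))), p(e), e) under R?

1. m(p(k(p(h(b)), p(k(p(b), b)))), p(e), e)  →  k(p(h(b)), p(k(p(b), b)))   [R7 at ε]
2. k(p(h(b)), p(k(p(b), b)))  →  h(b)   [R1 at ε]
3. h(b)  →  e   [R3 at ε]

e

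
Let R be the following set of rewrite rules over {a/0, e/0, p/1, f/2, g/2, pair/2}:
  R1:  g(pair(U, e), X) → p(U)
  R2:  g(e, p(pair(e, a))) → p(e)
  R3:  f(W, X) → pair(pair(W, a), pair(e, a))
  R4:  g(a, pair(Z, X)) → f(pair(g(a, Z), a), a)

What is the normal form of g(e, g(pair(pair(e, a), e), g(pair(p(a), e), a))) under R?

1. g(e, g(pair(pair(e, a), e), g(pair(p(a), e), a)))  →  g(e, p(pair(e, a)))   [R1 at 2]
2. g(e, p(pair(e, a)))  →  p(e)   [R2 at ε]

p(e)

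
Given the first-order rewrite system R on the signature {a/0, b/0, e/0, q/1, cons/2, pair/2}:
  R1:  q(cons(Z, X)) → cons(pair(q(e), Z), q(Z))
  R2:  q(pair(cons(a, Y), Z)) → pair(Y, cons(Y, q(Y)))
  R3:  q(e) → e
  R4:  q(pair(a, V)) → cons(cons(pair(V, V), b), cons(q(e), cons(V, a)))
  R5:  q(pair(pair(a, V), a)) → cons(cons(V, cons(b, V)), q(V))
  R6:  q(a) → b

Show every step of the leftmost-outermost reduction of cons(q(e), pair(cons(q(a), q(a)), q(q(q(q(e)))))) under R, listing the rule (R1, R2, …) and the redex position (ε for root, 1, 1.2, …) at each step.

cons(e, pair(cons(b, b), e))

1. cons(q(e), pair(cons(q(a), q(a)), q(q(q(q(e))))))  →  cons(e, pair(cons(q(a), q(a)), q(q(q(q(e))))))   [R3 at 1]
2. cons(e, pair(cons(q(a), q(a)), q(q(q(q(e))))))  →  cons(e, pair(cons(b, q(a)), q(q(q(q(e))))))   [R6 at 2.1.1]
3. cons(e, pair(cons(b, q(a)), q(q(q(q(e))))))  →  cons(e, pair(cons(b, b), q(q(q(q(e))))))   [R6 at 2.1.2]
4. cons(e, pair(cons(b, b), q(q(q(q(e))))))  →  cons(e, pair(cons(b, b), q(q(q(e)))))   [R3 at 2.2.1.1.1]
5. cons(e, pair(cons(b, b), q(q(q(e)))))  →  cons(e, pair(cons(b, b), q(q(e))))   [R3 at 2.2.1.1]
6. cons(e, pair(cons(b, b), q(q(e))))  →  cons(e, pair(cons(b, b), q(e)))   [R3 at 2.2.1]
7. cons(e, pair(cons(b, b), q(e)))  →  cons(e, pair(cons(b, b), e))   [R3 at 2.2]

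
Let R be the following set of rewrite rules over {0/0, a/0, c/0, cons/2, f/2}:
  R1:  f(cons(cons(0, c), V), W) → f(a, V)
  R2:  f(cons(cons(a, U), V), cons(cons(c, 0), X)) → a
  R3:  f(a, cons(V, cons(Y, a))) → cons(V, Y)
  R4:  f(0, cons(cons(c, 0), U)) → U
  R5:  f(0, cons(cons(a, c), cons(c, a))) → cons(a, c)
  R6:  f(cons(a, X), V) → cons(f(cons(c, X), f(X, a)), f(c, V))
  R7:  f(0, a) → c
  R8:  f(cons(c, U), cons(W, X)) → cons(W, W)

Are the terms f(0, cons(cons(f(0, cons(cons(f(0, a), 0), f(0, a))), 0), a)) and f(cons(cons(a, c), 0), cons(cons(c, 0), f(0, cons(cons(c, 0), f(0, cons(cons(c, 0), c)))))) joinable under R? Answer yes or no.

Reduce t₁ = f(0, cons(cons(f(0, cons(cons(f(0, a), 0), f(0, a))), 0), a)):
1. f(0, cons(cons(f(0, cons(cons(f(0, a), 0), f(0, a))), 0), a))  →  f(0, cons(cons(f(0, cons(cons(c, 0), f(0, a))), 0), a))   [R7 at 2.1.1.2.1.1]
2. f(0, cons(cons(f(0, cons(cons(c, 0), f(0, a))), 0), a))  →  f(0, cons(cons(f(0, a), 0), a))   [R4 at 2.1.1]
3. f(0, cons(cons(f(0, a), 0), a))  →  f(0, cons(cons(c, 0), a))   [R7 at 2.1.1]
4. f(0, cons(cons(c, 0), a))  →  a   [R4 at ε]

Reduce t₂ = f(cons(cons(a, c), 0), cons(cons(c, 0), f(0, cons(cons(c, 0), f(0, cons(cons(c, 0), c)))))):
1. f(cons(cons(a, c), 0), cons(cons(c, 0), f(0, cons(cons(c, 0), f(0, cons(cons(c, 0), c))))))  →  a   [R2 at ε]

yes — NF(t₁) = a, NF(t₂) = a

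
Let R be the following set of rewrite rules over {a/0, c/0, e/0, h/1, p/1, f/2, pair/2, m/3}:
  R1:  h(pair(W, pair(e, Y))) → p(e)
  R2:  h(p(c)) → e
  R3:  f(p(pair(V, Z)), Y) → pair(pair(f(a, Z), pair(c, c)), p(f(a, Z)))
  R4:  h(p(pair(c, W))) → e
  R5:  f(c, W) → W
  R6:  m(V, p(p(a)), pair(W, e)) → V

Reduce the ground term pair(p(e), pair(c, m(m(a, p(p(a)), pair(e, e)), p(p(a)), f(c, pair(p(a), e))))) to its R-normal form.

pair(p(e), pair(c, a))

1. pair(p(e), pair(c, m(m(a, p(p(a)), pair(e, e)), p(p(a)), f(c, pair(p(a), e)))))  →  pair(p(e), pair(c, m(a, p(p(a)), f(c, pair(p(a), e)))))   [R6 at 2.2.1]
2. pair(p(e), pair(c, m(a, p(p(a)), f(c, pair(p(a), e)))))  →  pair(p(e), pair(c, m(a, p(p(a)), pair(p(a), e))))   [R5 at 2.2.3]
3. pair(p(e), pair(c, m(a, p(p(a)), pair(p(a), e))))  →  pair(p(e), pair(c, a))   [R6 at 2.2]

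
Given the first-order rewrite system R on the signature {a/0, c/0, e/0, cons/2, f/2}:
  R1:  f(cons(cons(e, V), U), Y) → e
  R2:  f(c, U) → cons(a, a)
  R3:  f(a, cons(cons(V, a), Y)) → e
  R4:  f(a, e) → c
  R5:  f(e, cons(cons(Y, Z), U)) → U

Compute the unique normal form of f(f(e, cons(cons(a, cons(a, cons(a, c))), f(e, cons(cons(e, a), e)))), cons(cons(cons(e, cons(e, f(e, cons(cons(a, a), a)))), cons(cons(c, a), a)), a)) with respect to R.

1. f(f(e, cons(cons(a, cons(a, cons(a, c))), f(e, cons(cons(e, a), e)))), cons(cons(cons(e, cons(e, f(e, cons(cons(a, a), a)))), cons(cons(c, a), a)), a))  →  f(f(e, cons(cons(e, a), e)), cons(cons(cons(e, cons(e, f(e, cons(cons(a, a), a)))), cons(cons(c, a), a)), a))   [R5 at 1]
2. f(f(e, cons(cons(e, a), e)), cons(cons(cons(e, cons(e, f(e, cons(cons(a, a), a)))), cons(cons(c, a), a)), a))  →  f(e, cons(cons(cons(e, cons(e, f(e, cons(cons(a, a), a)))), cons(cons(c, a), a)), a))   [R5 at 1]
3. f(e, cons(cons(cons(e, cons(e, f(e, cons(cons(a, a), a)))), cons(cons(c, a), a)), a))  →  a   [R5 at ε]

a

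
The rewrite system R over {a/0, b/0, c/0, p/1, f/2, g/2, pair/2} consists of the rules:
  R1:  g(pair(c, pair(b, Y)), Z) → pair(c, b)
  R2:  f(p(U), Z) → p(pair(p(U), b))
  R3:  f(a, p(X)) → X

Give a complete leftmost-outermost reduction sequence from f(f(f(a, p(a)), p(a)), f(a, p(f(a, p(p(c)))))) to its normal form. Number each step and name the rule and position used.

c

1. f(f(f(a, p(a)), p(a)), f(a, p(f(a, p(p(c))))))  →  f(f(a, p(a)), f(a, p(f(a, p(p(c))))))   [R3 at 1.1]
2. f(f(a, p(a)), f(a, p(f(a, p(p(c))))))  →  f(a, f(a, p(f(a, p(p(c))))))   [R3 at 1]
3. f(a, f(a, p(f(a, p(p(c))))))  →  f(a, f(a, p(p(c))))   [R3 at 2]
4. f(a, f(a, p(p(c))))  →  f(a, p(c))   [R3 at 2]
5. f(a, p(c))  →  c   [R3 at ε]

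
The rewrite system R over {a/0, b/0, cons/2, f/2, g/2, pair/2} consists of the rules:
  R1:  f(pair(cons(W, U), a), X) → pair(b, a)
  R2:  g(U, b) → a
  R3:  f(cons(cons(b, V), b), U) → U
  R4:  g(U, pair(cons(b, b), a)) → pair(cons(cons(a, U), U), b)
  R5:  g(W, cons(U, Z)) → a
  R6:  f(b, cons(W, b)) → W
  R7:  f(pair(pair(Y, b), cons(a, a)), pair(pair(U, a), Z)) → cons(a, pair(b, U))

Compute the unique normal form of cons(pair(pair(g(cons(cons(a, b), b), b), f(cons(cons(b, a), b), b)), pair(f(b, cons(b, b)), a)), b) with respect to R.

1. cons(pair(pair(g(cons(cons(a, b), b), b), f(cons(cons(b, a), b), b)), pair(f(b, cons(b, b)), a)), b)  →  cons(pair(pair(a, f(cons(cons(b, a), b), b)), pair(f(b, cons(b, b)), a)), b)   [R2 at 1.1.1]
2. cons(pair(pair(a, f(cons(cons(b, a), b), b)), pair(f(b, cons(b, b)), a)), b)  →  cons(pair(pair(a, b), pair(f(b, cons(b, b)), a)), b)   [R3 at 1.1.2]
3. cons(pair(pair(a, b), pair(f(b, cons(b, b)), a)), b)  →  cons(pair(pair(a, b), pair(b, a)), b)   [R6 at 1.2.1]

cons(pair(pair(a, b), pair(b, a)), b)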